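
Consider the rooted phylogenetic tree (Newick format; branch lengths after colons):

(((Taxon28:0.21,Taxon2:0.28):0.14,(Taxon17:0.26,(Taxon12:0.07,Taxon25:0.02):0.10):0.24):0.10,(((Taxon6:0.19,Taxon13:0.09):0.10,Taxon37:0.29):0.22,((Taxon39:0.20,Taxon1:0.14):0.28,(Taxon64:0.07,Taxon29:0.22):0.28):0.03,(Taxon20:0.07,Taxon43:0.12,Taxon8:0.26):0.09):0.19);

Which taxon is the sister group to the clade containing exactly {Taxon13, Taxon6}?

The clade containing exactly {Taxon13, Taxon6} attaches to the tree at the node subtending ((Taxon6,Taxon13),Taxon37).
The other lineage descending from that same node — the sister group — is the single tip Taxon37.

Taxon37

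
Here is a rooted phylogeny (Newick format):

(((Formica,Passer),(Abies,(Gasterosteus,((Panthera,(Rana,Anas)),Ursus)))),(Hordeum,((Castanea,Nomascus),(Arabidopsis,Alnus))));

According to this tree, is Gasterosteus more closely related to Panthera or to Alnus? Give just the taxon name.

Panthera

The MRCA of Gasterosteus and Panthera subtends (Gasterosteus,((Panthera,(Rana,Anas)),Ursus)) (5 taxa).
The MRCA of Gasterosteus and Alnus is the root, subtending the entire tree (13 taxa).
The first is nested inside the second, so Gasterosteus shares a more recent common ancestor with Panthera.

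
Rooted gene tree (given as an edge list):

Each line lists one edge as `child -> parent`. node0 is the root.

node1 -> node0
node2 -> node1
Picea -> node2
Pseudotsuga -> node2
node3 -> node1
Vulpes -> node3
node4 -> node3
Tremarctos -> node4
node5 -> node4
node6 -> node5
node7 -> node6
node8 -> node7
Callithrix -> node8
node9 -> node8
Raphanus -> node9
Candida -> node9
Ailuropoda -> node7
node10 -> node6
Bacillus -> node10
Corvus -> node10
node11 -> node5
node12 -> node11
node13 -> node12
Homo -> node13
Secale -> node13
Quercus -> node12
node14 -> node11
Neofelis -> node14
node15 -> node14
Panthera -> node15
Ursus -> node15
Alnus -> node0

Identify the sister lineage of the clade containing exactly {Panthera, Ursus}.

Neofelis

The clade containing exactly {Panthera, Ursus} attaches to the tree at the node subtending (Neofelis,(Panthera,Ursus)).
The other lineage descending from that same node — the sister group — is the single tip Neofelis.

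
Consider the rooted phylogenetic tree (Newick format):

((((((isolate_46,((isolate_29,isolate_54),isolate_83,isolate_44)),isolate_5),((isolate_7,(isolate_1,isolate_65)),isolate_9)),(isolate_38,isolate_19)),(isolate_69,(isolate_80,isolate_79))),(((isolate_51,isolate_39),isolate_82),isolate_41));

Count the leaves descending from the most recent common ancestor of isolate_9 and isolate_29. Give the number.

10

The MRCA of isolate_9 and isolate_29 is the node subtending (((isolate_46,((isolate_29,isolate_54),isolate_83,isolate_44)),isolate_5),((isolate_7,(isolate_1,isolate_65)),isolate_9)).
That clade contains 10 terminal taxa: isolate_1, isolate_29, isolate_44, isolate_46, isolate_5, isolate_54, isolate_65, isolate_7, isolate_83, isolate_9.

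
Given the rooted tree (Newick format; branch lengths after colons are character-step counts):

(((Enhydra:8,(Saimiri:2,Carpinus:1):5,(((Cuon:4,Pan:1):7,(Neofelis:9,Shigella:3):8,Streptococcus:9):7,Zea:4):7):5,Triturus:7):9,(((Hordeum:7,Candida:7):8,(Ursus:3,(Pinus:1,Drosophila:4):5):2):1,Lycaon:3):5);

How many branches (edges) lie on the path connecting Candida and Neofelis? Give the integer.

The MRCA of Candida and Neofelis is the root of the tree.
From Candida up to that node: 4 branches. From Neofelis up to the same node: 6 branches. Total: 4 + 6 = 10.

10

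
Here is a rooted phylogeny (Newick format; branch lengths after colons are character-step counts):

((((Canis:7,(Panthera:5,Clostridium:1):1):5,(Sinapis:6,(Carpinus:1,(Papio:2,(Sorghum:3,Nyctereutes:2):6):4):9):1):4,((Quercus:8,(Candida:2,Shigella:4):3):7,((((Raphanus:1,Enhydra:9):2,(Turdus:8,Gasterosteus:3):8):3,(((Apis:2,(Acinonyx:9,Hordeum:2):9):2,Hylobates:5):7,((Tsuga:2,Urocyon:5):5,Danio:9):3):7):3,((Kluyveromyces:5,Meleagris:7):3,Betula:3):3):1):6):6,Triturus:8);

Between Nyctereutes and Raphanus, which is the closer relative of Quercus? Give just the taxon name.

Raphanus

The MRCA of Quercus and Raphanus subtends ((Quercus,(Candida,Shigella)),((((Raphanus,Enhydra),(Turdus,Gasterosteus)),(((Apis,(Acinonyx,Hordeum)),Hylobates),((Tsuga,Urocyon),Danio))),((Kluyveromyces,Meleagris),Betula))) (17 taxa).
The MRCA of Quercus and Nyctereutes subtends (((Canis,(Panthera,Clostridium)),(Sinapis,(Carpinus,(Papio,(Sorghum,Nyctereutes))))),((Quercus,(Candida,Shigella)),((((Raphanus,Enhydra),(Turdus,Gasterosteus)),(((Apis,(Acinonyx,Hordeum)),Hylobates),((Tsuga,Urocyon),Danio))),((Kluyveromyces,Meleagris),Betula)))) (25 taxa).
The first is nested inside the second, so Quercus shares a more recent common ancestor with Raphanus.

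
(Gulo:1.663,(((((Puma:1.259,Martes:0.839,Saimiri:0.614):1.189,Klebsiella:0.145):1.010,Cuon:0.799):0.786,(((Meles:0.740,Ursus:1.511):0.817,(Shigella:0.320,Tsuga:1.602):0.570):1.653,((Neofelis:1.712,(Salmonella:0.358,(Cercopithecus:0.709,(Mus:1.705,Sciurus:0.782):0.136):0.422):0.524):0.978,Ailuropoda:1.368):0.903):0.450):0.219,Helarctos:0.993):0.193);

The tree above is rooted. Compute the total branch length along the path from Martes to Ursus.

8.255

The path runs Martes → … → MRCA → … → Ursus; the MRCA is the node subtending ((((Puma,Martes,Saimiri),Klebsiella),Cuon),(((Meles,Ursus),(Shigella,Tsuga)),((Neofelis,(Salmonella,(Cercopithecus,(Mus,Sciurus)))),Ailuropoda))).
Branch lengths along that path: 0.839 + 1.189 + 1.010 + 0.786 + 0.450 + 1.653 + 0.817 + 1.511 = 8.255.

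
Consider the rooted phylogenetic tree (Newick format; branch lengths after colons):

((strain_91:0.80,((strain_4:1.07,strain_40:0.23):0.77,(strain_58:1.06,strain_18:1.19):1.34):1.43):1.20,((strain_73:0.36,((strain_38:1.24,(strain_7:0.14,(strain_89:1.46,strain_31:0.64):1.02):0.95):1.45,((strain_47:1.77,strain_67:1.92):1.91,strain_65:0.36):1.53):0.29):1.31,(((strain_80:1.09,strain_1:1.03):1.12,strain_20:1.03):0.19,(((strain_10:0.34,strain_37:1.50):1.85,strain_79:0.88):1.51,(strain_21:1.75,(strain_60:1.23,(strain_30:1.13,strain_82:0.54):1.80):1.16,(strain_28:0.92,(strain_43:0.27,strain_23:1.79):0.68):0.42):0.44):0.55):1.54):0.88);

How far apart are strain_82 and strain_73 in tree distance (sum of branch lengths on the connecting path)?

The path runs strain_82 → … → MRCA → … → strain_73; the MRCA is the node subtending ((strain_73,((strain_38,(strain_7,(strain_89,strain_31))),((strain_47,strain_67),strain_65))),(((strain_80,strain_1),strain_20),(((strain_10,strain_37),strain_79),(strain_21,(strain_60,(strain_30,strain_82)),(strain_28,(strain_43,strain_23)))))).
Branch lengths along that path: 0.54 + 1.80 + 1.16 + 0.44 + 0.55 + 1.54 + 1.31 + 0.36 = 7.70.

7.70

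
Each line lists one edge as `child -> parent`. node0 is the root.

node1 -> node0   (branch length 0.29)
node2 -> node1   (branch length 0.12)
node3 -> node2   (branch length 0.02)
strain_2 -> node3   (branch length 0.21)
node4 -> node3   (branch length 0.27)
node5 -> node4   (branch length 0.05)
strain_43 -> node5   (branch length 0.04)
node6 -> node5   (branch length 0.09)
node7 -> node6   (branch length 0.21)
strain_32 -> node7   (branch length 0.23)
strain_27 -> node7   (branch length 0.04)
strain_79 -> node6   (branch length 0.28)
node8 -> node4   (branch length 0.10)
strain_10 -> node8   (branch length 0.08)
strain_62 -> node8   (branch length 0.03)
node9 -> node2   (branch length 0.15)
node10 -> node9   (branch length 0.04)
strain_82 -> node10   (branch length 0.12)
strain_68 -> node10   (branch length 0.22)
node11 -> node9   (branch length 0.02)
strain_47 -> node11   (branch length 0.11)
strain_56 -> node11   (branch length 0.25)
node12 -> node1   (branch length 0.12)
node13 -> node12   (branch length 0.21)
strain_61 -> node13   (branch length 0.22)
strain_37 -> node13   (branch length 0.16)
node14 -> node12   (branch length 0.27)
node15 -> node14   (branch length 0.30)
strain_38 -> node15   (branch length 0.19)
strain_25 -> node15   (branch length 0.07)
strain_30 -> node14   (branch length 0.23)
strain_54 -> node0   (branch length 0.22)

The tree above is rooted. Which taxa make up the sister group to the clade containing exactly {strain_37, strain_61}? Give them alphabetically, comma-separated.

strain_25, strain_30, strain_38

The clade containing exactly {strain_37, strain_61} attaches to the tree at the node subtending ((strain_61,strain_37),((strain_38,strain_25),strain_30)).
The other lineage descending from that same node — the sister group — is ((strain_38,strain_25),strain_30); its 3 tips in alphabetical order are the answer.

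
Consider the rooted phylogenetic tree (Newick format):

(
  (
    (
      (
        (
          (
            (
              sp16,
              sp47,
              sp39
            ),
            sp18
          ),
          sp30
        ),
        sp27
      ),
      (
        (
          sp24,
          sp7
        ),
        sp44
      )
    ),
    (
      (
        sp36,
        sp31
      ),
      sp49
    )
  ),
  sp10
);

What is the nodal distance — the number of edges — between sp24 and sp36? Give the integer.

7

The MRCA of sp24 and sp36 is the node subtending ((((((sp16,sp47,sp39),sp18),sp30),sp27),((sp24,sp7),sp44)),((sp36,sp31),sp49)).
From sp24 up to that node: 4 branches. From sp36 up to the same node: 3 branches. Total: 4 + 3 = 7.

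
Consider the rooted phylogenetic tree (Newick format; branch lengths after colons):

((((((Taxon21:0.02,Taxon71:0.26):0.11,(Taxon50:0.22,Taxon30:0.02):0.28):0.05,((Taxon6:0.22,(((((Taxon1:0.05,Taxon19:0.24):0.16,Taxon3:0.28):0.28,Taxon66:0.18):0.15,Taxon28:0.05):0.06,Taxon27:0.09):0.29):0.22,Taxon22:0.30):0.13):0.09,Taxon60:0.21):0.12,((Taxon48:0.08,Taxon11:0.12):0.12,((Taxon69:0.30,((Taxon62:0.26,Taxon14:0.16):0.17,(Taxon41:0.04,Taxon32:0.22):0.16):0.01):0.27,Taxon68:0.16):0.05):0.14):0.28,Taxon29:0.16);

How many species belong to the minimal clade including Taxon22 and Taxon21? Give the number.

The MRCA of Taxon22 and Taxon21 is the node subtending (((Taxon21,Taxon71),(Taxon50,Taxon30)),((Taxon6,(((((Taxon1,Taxon19),Taxon3),Taxon66),Taxon28),Taxon27)),Taxon22)).
That clade contains 12 terminal taxa: Taxon1, Taxon19, Taxon21, Taxon22, Taxon27, Taxon28, Taxon3, Taxon30, Taxon50, Taxon6, Taxon66, Taxon71.

12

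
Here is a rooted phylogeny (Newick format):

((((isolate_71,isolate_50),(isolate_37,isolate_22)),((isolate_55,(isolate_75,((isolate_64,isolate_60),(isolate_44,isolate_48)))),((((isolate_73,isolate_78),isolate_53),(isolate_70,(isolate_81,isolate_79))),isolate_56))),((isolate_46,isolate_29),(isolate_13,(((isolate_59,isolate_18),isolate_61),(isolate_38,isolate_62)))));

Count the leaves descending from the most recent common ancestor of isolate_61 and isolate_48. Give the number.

25

The MRCA of isolate_61 and isolate_48 is the root, so the clade is the entire tree.
That clade contains 25 terminal taxa: isolate_13, isolate_18, isolate_22, isolate_29, isolate_37, isolate_38, isolate_44, isolate_46, isolate_48, isolate_50, isolate_53, isolate_55, isolate_56, isolate_59, isolate_60, isolate_61, isolate_62, isolate_64, isolate_70, isolate_71, isolate_73, isolate_75, isolate_78, isolate_79, isolate_81.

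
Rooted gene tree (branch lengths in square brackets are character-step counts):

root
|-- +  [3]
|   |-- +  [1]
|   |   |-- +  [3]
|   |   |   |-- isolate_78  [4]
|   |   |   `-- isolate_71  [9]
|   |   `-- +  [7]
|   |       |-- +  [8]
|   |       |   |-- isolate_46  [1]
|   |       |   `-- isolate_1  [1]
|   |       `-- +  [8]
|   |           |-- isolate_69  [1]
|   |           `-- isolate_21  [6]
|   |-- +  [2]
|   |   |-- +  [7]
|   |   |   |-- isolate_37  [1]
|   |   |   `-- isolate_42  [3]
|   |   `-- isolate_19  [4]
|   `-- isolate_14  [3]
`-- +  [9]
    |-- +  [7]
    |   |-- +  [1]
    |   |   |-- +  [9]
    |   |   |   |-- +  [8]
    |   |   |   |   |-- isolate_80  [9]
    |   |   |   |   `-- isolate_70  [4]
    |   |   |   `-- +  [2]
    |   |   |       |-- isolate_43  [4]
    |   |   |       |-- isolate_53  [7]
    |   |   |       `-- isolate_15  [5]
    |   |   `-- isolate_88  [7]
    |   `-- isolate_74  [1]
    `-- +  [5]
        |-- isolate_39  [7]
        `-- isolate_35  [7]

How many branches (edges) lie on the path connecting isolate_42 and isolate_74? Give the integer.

The MRCA of isolate_42 and isolate_74 is the root of the tree.
From isolate_42 up to that node: 4 branches. From isolate_74 up to the same node: 3 branches. Total: 4 + 3 = 7.

7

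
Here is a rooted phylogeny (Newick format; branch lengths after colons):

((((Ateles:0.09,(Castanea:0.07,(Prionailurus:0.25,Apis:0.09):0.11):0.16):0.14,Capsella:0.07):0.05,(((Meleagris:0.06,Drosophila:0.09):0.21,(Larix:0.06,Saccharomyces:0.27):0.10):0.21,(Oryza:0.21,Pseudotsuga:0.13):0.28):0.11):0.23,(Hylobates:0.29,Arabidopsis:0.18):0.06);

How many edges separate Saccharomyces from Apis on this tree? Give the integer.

9

The MRCA of Saccharomyces and Apis is the node subtending (((Ateles,(Castanea,(Prionailurus,Apis))),Capsella),(((Meleagris,Drosophila),(Larix,Saccharomyces)),(Oryza,Pseudotsuga))).
From Saccharomyces up to that node: 4 branches. From Apis up to the same node: 5 branches. Total: 4 + 5 = 9.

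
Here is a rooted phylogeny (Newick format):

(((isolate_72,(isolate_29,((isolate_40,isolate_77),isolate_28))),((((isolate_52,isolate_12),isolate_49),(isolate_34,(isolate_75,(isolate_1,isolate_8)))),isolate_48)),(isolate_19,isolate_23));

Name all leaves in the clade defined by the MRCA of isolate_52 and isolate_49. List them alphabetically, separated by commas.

Tracing isolate_52: it sits inside (isolate_52,isolate_12).
Tracing isolate_49: it sits inside ((isolate_52,isolate_12),isolate_49).
The smallest clade enclosing both is ((isolate_52,isolate_12),isolate_49); the answer is its 3 terminal taxa in alphabetical order.

isolate_12, isolate_49, isolate_52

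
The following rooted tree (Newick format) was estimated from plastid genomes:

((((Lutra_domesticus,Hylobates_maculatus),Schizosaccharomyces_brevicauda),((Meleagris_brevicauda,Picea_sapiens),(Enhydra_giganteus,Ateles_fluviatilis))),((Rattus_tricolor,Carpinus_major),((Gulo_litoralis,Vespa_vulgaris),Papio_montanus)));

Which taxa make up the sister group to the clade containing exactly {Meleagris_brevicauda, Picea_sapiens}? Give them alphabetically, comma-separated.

Ateles_fluviatilis, Enhydra_giganteus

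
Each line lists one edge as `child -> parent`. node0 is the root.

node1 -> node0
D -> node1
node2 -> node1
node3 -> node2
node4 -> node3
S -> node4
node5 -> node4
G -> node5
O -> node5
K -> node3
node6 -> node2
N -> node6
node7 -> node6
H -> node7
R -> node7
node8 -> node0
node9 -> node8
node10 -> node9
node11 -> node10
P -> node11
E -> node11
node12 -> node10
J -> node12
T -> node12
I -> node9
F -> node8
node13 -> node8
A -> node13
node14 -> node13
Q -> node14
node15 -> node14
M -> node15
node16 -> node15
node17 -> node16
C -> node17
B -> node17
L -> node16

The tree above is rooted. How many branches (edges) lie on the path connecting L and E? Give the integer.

9

The MRCA of L and E is the node subtending ((((P,E),(J,T)),I),F,(A,(Q,(M,((C,B),L))))).
From L up to that node: 5 branches. From E up to the same node: 4 branches. Total: 5 + 4 = 9.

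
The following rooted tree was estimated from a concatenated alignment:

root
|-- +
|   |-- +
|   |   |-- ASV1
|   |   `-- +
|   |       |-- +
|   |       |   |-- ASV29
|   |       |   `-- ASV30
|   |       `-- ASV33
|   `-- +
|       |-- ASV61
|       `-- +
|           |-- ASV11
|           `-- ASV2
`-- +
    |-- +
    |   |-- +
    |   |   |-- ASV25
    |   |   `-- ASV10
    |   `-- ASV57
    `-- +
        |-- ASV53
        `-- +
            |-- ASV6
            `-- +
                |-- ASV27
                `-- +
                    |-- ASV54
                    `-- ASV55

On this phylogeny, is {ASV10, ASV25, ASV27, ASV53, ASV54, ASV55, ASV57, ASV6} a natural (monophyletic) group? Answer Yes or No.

The most recent common ancestor of these taxa subtends (((ASV25,ASV10),ASV57),(ASV53,(ASV6,(ASV27,(ASV54,ASV55))))).
That clade has exactly 8 tips — every listed taxon and nothing else — so the group is monophyletic.

Yes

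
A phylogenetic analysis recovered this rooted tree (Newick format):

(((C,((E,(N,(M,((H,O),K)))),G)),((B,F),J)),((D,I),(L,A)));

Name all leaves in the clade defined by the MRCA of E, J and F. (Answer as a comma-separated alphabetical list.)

Tracing E: it sits inside (E,(N,(M,((H,O),K)))).
Tracing J: it sits inside ((B,F),J).
Tracing F: it sits inside (B,F).
The smallest clade enclosing all 3 is ((C,((E,(N,(M,((H,O),K)))),G)),((B,F),J)); the answer is its 11 terminal taxa in alphabetical order.

B, C, E, F, G, H, J, K, M, N, O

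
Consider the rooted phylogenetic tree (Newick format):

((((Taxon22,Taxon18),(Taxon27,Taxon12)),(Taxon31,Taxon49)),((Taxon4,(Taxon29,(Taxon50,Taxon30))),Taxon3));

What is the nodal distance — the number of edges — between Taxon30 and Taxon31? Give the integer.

8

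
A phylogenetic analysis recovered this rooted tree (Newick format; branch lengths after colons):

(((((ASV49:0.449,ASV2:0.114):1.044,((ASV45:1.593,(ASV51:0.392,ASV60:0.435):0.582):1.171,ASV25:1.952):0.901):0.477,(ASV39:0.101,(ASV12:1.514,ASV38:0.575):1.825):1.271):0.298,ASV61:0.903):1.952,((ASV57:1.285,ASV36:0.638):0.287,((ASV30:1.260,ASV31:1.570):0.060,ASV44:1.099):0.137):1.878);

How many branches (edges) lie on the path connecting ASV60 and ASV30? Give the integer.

The MRCA of ASV60 and ASV30 is the root of the tree.
From ASV60 up to that node: 7 branches. From ASV30 up to the same node: 4 branches. Total: 7 + 4 = 11.

11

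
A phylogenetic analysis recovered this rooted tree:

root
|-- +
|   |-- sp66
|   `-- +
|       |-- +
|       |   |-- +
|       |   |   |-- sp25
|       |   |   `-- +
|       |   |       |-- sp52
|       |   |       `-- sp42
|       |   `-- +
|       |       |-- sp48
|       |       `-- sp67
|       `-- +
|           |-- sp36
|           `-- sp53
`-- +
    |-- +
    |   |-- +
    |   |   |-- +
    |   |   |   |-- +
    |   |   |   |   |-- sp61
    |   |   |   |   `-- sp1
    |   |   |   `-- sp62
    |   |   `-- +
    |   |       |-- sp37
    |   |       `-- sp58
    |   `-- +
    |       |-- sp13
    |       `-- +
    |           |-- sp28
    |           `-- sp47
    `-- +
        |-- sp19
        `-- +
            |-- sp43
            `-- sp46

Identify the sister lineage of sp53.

sp36

sp53 attaches to the tree at the node subtending (sp36,sp53).
The other lineage descending from that same node — the sister group — is the single tip sp36.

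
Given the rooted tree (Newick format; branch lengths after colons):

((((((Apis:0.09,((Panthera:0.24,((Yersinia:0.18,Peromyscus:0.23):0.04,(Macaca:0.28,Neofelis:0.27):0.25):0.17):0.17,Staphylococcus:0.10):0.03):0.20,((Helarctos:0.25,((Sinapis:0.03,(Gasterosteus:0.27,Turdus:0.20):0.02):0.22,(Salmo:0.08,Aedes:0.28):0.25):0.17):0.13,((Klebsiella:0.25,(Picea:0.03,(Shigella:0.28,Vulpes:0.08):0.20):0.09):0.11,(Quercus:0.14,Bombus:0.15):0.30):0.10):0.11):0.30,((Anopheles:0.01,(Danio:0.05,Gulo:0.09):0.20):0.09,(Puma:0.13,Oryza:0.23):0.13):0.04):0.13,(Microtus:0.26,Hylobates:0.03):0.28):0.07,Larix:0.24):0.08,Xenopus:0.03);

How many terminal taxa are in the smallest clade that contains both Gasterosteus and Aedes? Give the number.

The MRCA of Gasterosteus and Aedes is the node subtending ((Sinapis,(Gasterosteus,Turdus)),(Salmo,Aedes)).
That clade contains 5 terminal taxa: Aedes, Gasterosteus, Salmo, Sinapis, Turdus.

5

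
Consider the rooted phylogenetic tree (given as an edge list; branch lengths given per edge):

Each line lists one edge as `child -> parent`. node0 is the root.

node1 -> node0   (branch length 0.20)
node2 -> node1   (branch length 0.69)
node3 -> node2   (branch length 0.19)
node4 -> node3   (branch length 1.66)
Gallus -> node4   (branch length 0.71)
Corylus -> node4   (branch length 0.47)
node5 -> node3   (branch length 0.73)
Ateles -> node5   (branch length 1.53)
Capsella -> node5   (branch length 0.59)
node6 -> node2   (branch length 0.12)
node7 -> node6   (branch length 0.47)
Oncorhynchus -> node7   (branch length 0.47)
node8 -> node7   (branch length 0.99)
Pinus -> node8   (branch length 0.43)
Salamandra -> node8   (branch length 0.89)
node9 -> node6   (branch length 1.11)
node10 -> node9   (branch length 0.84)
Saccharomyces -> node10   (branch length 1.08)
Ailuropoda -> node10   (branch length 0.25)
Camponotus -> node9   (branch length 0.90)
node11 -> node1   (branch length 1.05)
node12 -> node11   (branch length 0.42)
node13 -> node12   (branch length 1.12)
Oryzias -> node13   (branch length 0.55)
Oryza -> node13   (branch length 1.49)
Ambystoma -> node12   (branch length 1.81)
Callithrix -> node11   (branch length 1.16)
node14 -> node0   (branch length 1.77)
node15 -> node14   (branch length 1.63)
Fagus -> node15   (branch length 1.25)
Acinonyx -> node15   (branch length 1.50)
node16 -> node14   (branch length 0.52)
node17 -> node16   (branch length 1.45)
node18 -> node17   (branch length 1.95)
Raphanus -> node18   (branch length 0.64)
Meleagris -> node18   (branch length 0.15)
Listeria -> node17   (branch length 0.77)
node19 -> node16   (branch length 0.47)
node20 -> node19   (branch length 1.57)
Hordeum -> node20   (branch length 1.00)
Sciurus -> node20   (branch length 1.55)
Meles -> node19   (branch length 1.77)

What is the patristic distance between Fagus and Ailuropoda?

The path runs Fagus → … → MRCA → … → Ailuropoda; the MRCA is the root of the tree.
Branch lengths along that path: 1.25 + 1.63 + 1.77 + 0.20 + 0.69 + 0.12 + 1.11 + 0.84 + 0.25 = 7.86.

7.86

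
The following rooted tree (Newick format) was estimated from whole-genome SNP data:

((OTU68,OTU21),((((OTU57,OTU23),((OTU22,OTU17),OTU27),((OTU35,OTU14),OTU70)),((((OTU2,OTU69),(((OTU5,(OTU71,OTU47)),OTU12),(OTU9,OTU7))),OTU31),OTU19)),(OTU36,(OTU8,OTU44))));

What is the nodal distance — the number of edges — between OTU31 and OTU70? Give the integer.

The MRCA of OTU31 and OTU70 is the node subtending (((OTU57,OTU23),((OTU22,OTU17),OTU27),((OTU35,OTU14),OTU70)),((((OTU2,OTU69),(((OTU5,(OTU71,OTU47)),OTU12),(OTU9,OTU7))),OTU31),OTU19)).
From OTU31 up to that node: 3 branches. From OTU70 up to the same node: 3 branches. Total: 3 + 3 = 6.

6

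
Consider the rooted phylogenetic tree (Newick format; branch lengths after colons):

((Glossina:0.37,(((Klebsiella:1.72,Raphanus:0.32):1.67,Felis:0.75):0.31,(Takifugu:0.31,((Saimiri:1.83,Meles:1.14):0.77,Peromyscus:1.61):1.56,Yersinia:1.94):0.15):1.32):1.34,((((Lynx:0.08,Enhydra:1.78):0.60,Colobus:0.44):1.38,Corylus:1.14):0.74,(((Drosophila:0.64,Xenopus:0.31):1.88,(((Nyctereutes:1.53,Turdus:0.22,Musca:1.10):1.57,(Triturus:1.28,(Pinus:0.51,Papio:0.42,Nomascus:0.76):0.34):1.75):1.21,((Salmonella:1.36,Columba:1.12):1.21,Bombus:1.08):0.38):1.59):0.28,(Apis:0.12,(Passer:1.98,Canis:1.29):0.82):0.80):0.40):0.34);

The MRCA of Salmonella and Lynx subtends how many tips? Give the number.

19

The MRCA of Salmonella and Lynx is the node subtending ((((Lynx,Enhydra),Colobus),Corylus),(((Drosophila,Xenopus),(((Nyctereutes,Turdus,Musca),(Triturus,(Pinus,Papio,Nomascus))),((Salmonella,Columba),Bombus))),(Apis,(Passer,Canis)))).
That clade contains 19 terminal taxa: Apis, Bombus, Canis, Colobus, Columba, Corylus, Drosophila, Enhydra, Lynx, Musca, Nomascus, Nyctereutes, Papio, Passer, Pinus, Salmonella, Triturus, Turdus, Xenopus.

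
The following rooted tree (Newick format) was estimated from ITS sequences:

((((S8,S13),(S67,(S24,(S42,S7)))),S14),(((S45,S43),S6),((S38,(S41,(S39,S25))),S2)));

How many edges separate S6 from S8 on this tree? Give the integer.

7

The MRCA of S6 and S8 is the root of the tree.
From S6 up to that node: 3 branches. From S8 up to the same node: 4 branches. Total: 3 + 4 = 7.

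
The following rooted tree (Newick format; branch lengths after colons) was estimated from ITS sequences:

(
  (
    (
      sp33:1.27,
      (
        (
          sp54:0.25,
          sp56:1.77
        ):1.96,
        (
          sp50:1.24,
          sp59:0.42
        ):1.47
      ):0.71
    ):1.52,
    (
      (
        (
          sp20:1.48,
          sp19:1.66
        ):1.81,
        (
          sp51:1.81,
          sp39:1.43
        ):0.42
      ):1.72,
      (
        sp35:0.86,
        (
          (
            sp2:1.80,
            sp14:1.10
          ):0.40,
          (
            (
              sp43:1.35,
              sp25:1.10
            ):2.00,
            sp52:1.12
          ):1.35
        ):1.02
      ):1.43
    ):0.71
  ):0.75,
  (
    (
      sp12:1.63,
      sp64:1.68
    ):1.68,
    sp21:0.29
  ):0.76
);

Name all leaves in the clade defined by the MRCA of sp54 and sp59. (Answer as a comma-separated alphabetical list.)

sp50, sp54, sp56, sp59

Tracing sp54: it sits inside (sp54,sp56).
Tracing sp59: it sits inside (sp50,sp59).
The smallest clade enclosing both is ((sp54,sp56),(sp50,sp59)); the answer is its 4 terminal taxa in alphabetical order.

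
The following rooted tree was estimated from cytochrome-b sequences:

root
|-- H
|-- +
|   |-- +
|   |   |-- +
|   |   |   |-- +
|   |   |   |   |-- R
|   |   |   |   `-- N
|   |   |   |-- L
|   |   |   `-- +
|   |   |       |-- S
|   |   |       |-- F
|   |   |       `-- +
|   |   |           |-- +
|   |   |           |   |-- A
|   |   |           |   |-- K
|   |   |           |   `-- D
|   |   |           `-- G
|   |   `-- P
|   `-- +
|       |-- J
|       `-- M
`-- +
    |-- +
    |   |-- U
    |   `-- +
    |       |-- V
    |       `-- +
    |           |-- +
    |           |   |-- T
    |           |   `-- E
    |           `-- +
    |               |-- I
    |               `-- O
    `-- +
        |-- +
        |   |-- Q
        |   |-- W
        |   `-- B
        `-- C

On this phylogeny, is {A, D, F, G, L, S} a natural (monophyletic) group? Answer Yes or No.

No

The MRCA of the listed taxa subtends ((R,N),L,(S,F,((A,K,D),G))).
That clade also contains K, N, R, which are not in the proposed group, so the group is not monophyletic.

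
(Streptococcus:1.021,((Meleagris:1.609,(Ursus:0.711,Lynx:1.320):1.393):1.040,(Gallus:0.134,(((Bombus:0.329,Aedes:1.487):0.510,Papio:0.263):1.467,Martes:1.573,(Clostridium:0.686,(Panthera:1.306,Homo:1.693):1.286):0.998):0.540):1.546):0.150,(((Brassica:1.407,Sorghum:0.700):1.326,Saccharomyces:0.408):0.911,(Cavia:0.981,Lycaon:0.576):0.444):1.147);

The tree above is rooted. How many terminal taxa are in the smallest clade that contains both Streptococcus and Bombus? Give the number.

The MRCA of Streptococcus and Bombus is the root, so the clade is the entire tree.
That clade contains 17 terminal taxa: Aedes, Bombus, Brassica, Cavia, Clostridium, Gallus, Homo, Lycaon, Lynx, Martes, Meleagris, Panthera, Papio, Saccharomyces, Sorghum, Streptococcus, Ursus.

17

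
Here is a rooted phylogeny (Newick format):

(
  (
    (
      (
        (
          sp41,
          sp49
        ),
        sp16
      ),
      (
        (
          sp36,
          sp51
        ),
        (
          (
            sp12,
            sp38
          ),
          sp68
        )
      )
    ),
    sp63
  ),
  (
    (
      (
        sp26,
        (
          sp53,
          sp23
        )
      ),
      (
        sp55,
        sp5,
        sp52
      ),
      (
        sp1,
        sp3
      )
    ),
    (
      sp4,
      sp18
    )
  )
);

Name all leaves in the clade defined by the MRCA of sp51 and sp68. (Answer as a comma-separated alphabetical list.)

sp12, sp36, sp38, sp51, sp68

Tracing sp51: it sits inside (sp36,sp51).
Tracing sp68: it sits inside ((sp12,sp38),sp68).
The smallest clade enclosing both is ((sp36,sp51),((sp12,sp38),sp68)); the answer is its 5 terminal taxa in alphabetical order.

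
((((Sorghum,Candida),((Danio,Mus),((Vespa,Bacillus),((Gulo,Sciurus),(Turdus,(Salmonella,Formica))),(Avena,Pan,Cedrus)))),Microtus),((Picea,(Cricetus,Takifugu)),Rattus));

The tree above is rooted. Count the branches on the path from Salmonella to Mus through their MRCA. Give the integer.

The MRCA of Salmonella and Mus is the node subtending ((Danio,Mus),((Vespa,Bacillus),((Gulo,Sciurus),(Turdus,(Salmonella,Formica))),(Avena,Pan,Cedrus))).
From Salmonella up to that node: 5 branches. From Mus up to the same node: 2 branches. Total: 5 + 2 = 7.

7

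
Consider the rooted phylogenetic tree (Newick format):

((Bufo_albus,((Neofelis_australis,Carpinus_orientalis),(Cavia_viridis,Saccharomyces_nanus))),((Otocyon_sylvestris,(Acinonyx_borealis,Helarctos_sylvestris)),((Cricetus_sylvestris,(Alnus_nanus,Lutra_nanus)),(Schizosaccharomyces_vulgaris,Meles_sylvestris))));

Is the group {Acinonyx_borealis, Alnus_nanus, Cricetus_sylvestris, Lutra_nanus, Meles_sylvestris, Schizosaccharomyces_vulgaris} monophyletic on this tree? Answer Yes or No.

The MRCA of the listed taxa subtends ((Otocyon_sylvestris,(Acinonyx_borealis,Helarctos_sylvestris)),((Cricetus_sylvestris,(Alnus_nanus,Lutra_nanus)),(Schizosaccharomyces_vulgaris,Meles_sylvestris))).
That clade also contains Helarctos_sylvestris, Otocyon_sylvestris, which are not in the proposed group, so the group is not monophyletic.

No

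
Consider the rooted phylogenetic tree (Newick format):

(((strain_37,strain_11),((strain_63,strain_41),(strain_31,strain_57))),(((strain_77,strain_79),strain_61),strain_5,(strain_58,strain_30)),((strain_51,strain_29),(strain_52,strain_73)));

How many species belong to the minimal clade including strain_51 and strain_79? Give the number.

The MRCA of strain_51 and strain_79 is the root, so the clade is the entire tree.
That clade contains 16 terminal taxa: strain_11, strain_29, strain_30, strain_31, strain_37, strain_41, strain_5, strain_51, strain_52, strain_57, strain_58, strain_61, strain_63, strain_73, strain_77, strain_79.

16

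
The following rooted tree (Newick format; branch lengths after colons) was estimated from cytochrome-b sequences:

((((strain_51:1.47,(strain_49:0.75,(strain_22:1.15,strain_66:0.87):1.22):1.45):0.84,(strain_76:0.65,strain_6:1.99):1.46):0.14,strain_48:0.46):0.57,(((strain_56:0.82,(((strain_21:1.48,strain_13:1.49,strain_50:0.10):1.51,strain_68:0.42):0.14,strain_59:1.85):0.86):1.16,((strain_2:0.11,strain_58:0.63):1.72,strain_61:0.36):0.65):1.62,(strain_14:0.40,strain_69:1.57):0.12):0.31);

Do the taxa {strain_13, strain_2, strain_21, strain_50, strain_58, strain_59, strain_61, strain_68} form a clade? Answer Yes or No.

No

The MRCA of the listed taxa subtends ((strain_56,(((strain_21,strain_13,strain_50),strain_68),strain_59)),((strain_2,strain_58),strain_61)).
That clade also contains strain_56, which is not in the proposed group, so the group is not monophyletic.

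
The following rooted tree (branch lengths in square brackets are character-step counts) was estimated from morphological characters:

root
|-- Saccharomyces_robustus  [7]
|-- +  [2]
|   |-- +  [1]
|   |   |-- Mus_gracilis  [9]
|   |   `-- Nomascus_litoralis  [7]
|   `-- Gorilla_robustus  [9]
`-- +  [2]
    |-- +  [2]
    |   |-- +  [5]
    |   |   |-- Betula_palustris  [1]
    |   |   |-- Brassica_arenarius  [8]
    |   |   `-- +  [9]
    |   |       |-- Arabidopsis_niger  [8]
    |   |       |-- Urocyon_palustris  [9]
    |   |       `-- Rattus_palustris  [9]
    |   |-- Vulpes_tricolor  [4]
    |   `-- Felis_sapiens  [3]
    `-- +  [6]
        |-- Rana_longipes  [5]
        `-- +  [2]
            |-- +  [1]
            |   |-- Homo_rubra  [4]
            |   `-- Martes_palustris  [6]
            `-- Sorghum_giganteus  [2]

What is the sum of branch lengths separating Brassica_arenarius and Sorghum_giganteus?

25

The path runs Brassica_arenarius → … → MRCA → … → Sorghum_giganteus; the MRCA is the node subtending (((Betula_palustris,Brassica_arenarius,(Arabidopsis_niger,Urocyon_palustris,Rattus_palustris)),Vulpes_tricolor,Felis_sapiens),(Rana_longipes,((Homo_rubra,Martes_palustris),Sorghum_giganteus))).
Branch lengths along that path: 8 + 5 + 2 + 6 + 2 + 2 = 25.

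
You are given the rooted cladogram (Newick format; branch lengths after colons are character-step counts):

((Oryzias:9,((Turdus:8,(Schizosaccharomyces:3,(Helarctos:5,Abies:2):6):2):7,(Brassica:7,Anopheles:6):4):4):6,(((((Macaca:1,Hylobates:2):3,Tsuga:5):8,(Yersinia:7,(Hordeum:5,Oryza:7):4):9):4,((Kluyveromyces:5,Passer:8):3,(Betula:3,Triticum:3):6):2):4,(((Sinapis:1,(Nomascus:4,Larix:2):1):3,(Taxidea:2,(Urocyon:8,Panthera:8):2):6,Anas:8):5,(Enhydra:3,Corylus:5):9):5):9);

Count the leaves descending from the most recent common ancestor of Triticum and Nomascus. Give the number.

The MRCA of Triticum and Nomascus is the node subtending (((((Macaca,Hylobates),Tsuga),(Yersinia,(Hordeum,Oryza))),((Kluyveromyces,Passer),(Betula,Triticum))),(((Sinapis,(Nomascus,Larix)),(Taxidea,(Urocyon,Panthera)),Anas),(Enhydra,Corylus))).
That clade contains 19 terminal taxa: Anas, Betula, Corylus, Enhydra, Hordeum, Hylobates, Kluyveromyces, Larix, Macaca, Nomascus, Oryza, Panthera, Passer, Sinapis, Taxidea, Triticum, Tsuga, Urocyon, Yersinia.

19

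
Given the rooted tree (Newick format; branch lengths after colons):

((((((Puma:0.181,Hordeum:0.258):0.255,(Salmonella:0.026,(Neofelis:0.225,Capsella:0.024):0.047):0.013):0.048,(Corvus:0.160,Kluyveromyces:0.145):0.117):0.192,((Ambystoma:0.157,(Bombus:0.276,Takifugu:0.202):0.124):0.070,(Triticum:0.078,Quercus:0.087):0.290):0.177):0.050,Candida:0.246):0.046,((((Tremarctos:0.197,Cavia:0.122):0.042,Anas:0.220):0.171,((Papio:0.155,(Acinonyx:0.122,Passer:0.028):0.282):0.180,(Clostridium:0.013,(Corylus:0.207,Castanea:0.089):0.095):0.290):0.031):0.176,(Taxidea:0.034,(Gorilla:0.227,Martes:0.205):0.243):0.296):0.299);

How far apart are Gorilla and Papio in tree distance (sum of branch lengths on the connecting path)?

1.308

The path runs Gorilla → … → MRCA → … → Papio; the MRCA is the node subtending ((((Tremarctos,Cavia),Anas),((Papio,(Acinonyx,Passer)),(Clostridium,(Corylus,Castanea)))),(Taxidea,(Gorilla,Martes))).
Branch lengths along that path: 0.227 + 0.243 + 0.296 + 0.176 + 0.031 + 0.180 + 0.155 = 1.308.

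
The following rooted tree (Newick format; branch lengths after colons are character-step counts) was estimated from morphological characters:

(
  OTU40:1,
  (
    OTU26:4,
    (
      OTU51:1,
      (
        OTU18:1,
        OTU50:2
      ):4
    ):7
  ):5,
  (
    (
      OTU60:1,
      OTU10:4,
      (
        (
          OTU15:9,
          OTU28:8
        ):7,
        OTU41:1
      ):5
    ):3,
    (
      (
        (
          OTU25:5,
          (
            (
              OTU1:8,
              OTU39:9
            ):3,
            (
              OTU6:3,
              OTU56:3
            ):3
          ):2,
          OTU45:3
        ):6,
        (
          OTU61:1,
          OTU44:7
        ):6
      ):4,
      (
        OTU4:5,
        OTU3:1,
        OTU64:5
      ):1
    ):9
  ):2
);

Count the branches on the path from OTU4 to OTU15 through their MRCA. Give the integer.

The MRCA of OTU4 and OTU15 is the node subtending ((OTU60,OTU10,((OTU15,OTU28),OTU41)),(((OTU25,((OTU1,OTU39),(OTU6,OTU56)),OTU45),(OTU61,OTU44)),(OTU4,OTU3,OTU64))).
From OTU4 up to that node: 3 branches. From OTU15 up to the same node: 4 branches. Total: 3 + 4 = 7.

7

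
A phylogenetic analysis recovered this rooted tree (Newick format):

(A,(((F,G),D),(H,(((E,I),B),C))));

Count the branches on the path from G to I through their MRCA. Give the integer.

The MRCA of G and I is the node subtending (((F,G),D),(H,(((E,I),B),C))).
From G up to that node: 3 branches. From I up to the same node: 5 branches. Total: 3 + 5 = 8.

8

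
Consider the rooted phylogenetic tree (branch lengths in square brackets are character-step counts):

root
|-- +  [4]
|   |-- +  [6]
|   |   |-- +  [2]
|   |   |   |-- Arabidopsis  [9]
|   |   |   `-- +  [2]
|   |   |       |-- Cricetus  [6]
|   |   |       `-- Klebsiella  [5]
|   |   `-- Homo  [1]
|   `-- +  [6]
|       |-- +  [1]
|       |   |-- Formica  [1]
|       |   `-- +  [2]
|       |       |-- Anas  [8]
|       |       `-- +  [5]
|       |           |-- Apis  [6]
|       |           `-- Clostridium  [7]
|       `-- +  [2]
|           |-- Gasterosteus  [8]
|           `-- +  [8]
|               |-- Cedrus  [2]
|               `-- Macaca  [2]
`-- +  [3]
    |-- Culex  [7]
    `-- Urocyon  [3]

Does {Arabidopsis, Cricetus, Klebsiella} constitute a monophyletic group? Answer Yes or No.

Yes

The most recent common ancestor of these taxa subtends (Arabidopsis,(Cricetus,Klebsiella)).
That clade has exactly 3 tips — every listed taxon and nothing else — so the group is monophyletic.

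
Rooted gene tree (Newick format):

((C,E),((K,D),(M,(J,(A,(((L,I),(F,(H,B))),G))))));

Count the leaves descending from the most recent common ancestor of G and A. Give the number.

7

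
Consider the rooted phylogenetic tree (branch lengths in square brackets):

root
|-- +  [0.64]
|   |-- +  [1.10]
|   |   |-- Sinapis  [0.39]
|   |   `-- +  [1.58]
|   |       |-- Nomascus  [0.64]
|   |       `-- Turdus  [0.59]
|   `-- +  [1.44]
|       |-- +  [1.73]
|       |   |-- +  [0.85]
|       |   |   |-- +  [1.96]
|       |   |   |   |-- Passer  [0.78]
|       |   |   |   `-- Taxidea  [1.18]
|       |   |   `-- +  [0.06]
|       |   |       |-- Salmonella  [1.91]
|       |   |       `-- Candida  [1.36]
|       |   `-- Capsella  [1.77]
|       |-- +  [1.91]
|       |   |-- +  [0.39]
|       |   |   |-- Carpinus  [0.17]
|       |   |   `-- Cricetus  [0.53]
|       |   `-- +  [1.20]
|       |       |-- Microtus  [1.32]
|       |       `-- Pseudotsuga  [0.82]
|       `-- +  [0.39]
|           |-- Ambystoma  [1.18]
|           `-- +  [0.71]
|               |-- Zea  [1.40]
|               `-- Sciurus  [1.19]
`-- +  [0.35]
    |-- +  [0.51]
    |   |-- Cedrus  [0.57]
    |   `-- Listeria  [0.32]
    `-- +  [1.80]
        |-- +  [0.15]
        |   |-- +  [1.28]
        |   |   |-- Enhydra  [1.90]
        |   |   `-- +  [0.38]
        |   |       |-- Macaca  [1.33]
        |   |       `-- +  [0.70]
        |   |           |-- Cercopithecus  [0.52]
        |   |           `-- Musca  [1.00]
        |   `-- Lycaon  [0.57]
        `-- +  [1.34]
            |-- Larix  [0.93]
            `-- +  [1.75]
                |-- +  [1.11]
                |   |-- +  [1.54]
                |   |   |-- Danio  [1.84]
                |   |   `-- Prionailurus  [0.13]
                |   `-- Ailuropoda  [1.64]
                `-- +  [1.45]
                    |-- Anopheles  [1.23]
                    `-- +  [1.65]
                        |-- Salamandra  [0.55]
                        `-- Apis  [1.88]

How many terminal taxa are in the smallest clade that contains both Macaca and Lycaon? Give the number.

The MRCA of Macaca and Lycaon is the node subtending ((Enhydra,(Macaca,(Cercopithecus,Musca))),Lycaon).
That clade contains 5 terminal taxa: Cercopithecus, Enhydra, Lycaon, Macaca, Musca.

5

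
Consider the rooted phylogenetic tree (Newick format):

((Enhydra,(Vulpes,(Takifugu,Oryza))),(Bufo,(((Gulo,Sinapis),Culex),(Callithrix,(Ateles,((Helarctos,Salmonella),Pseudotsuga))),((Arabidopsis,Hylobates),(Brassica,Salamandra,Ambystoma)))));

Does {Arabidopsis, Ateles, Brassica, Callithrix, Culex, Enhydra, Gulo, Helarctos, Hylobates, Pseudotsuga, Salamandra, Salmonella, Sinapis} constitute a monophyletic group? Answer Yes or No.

The MRCA of the listed taxa is the root, so the smallest clade containing them is the whole tree.
That clade also contains Ambystoma, Bufo, Oryza, Takifugu, Vulpes, which are not in the proposed group, so the group is not monophyletic.

No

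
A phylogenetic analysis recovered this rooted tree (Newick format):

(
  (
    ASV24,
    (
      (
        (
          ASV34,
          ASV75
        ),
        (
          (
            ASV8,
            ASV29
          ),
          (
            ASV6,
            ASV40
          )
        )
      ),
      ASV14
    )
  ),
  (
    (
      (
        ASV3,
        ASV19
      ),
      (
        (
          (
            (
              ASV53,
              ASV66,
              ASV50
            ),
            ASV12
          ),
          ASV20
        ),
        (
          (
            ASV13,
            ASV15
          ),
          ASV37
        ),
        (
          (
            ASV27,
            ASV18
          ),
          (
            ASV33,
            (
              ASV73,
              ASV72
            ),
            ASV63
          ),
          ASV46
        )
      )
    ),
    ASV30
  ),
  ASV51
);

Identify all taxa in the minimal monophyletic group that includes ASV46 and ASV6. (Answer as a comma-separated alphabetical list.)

ASV12, ASV13, ASV14, ASV15, ASV18, ASV19, ASV20, ASV24, ASV27, ASV29, ASV3, ASV30, ASV33, ASV34, ASV37, ASV40, ASV46, ASV50, ASV51, ASV53, ASV6, ASV63, ASV66, ASV72, ASV73, ASV75, ASV8

Tracing ASV46: it sits inside ((ASV27,ASV18),(ASV33,(ASV73,ASV72),ASV63),ASV46).
Tracing ASV6: it sits inside (ASV6,ASV40).
The smallest clade enclosing both is the whole tree (their MRCA is the root), so the answer is all 27 tips in alphabetical order.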